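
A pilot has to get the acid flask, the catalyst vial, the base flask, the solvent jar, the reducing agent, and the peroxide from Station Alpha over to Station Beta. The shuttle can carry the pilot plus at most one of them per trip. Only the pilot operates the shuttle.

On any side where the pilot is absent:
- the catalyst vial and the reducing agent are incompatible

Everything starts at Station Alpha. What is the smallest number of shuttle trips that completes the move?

Counting alone: the pilot can take at most 1 across per trip to Station Beta, so moving all 6 needs at least 6 loaded trips out, with a return between consecutive ones — at least 11 crossings.
The plan below uses exactly 11 crossings, so it is optimal:
1. Pilot goes to Station Beta with the catalyst vial.
2. Pilot goes back to Station Alpha alone.
3. Pilot goes to Station Beta with the acid flask.
4. Pilot goes back to Station Alpha alone.
5. Pilot goes to Station Beta with the base flask.
6. Pilot goes back to Station Alpha alone.
7. Pilot goes to Station Beta with the solvent jar.
8. Pilot goes back to Station Alpha alone.
9. Pilot goes to Station Beta with the peroxide.
10. Pilot goes back to Station Alpha alone.
11. Pilot goes to Station Beta with the reducing agent.

11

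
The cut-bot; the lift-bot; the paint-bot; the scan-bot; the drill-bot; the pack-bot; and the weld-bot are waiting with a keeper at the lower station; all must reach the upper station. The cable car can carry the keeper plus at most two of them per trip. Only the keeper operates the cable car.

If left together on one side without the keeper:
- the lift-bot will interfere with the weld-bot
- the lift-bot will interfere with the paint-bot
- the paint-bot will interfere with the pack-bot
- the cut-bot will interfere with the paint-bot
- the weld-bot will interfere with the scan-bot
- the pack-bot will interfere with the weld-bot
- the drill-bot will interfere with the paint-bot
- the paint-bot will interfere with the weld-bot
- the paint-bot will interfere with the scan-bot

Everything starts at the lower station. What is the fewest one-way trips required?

Following every safe sequence of crossings from the start, the most of the 7 that can be at the upper station as the cable car arrives there on crossings 1, 3, 5, 7 is 2, 3, 4, 5 respectively; the best ever achieved is 5 of 7.
From crossing 9 on, no configuration arises that was not already reachable earlier: only 37 distinct safe configurations (who is on which side, and where the cable car is) can ever be reached, none of them has everyone across, and every continuation just revisits them. So no valid plan exists.

impossible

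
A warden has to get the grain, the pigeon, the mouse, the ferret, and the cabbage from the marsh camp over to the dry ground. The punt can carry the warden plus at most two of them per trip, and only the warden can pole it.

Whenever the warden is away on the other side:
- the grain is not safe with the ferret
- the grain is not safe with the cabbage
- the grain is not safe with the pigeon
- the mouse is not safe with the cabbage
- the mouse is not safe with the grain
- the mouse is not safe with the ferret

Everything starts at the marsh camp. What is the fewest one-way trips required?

Counting alone: the warden can take at most 2 across per trip to the dry ground, so moving all 5 needs at least 3 loaded trips out, with a return between consecutive ones — at least 5 crossings.
The safety rule pushes this higher. Following every safe sequence of crossings, the most of the 5 that can be at the dry ground as the punt arrives there on crossing 5 is 4 — never all 5.
So no plan with fewer than 7 crossings exists, and this one achieves 7:
1. Warden goes to the dry ground with the grain and the mouse.  [the marsh camp: the cabbage, the ferret, the pigeon | the dry ground: the grain, the mouse]
2. Warden goes back to the marsh camp with the grain.  [the marsh camp: the cabbage, the ferret, the grain, the pigeon | the dry ground: the mouse]
3. Warden goes to the dry ground with the grain and the pigeon.  [the marsh camp: the cabbage, the ferret | the dry ground: the grain, the mouse, the pigeon]
4. Warden goes back to the marsh camp with the grain.  [the marsh camp: the cabbage, the ferret, the grain | the dry ground: the mouse, the pigeon]
5. Warden goes to the dry ground with the cabbage and the ferret.  [the marsh camp: the grain | the dry ground: the cabbage, the ferret, the mouse, the pigeon]
6. Warden goes back to the marsh camp with the mouse.  [the marsh camp: the grain, the mouse | the dry ground: the cabbage, the ferret, the pigeon]
7. Warden goes to the dry ground with the grain and the mouse.  [the marsh camp: — | the dry ground: the cabbage, the ferret, the grain, the mouse, the pigeon]

7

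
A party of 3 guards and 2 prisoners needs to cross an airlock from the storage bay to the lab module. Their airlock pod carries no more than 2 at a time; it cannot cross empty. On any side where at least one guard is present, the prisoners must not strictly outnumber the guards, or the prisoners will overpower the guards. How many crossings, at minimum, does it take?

7

Counting alone: each trip to the lab module takes at most 2 across and each return brings at least 1 back, so after t trips out (and t−1 returns) at most 2t − (t−1) of the 5 are across; that first reaches 5 at t = 4, so at least 7 crossings are needed.
The plan below uses exactly 7 crossings, so it is optimal:
1. 2 prisoners → the lab module.  (the storage bay: 3G 0P; the lab module: 0G 2P)
2. 1 prisoner ← the storage bay.  (the storage bay: 3G 1P; the lab module: 0G 1P)
3. 2 guards → the lab module.  (the storage bay: 1G 1P; the lab module: 2G 1P)
4. 1 guard ← the storage bay.  (the storage bay: 2G 1P; the lab module: 1G 1P)
5. 1 guard and 1 prisoner → the lab module.  (the storage bay: 1G 0P; the lab module: 2G 2P)
6. 1 prisoner ← the storage bay.  (the storage bay: 1G 1P; the lab module: 2G 1P)
7. 1 guard and 1 prisoner → the lab module.  (the storage bay: 0G 0P; the lab module: 3G 2P)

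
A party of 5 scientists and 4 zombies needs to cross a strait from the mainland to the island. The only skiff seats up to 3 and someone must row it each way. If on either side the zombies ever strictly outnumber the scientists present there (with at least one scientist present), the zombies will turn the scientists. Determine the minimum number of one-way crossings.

7

Counting alone: each trip to the island takes at most 3 across and each return brings at least 1 back, so after t trips out (and t−1 returns) at most 3t − (t−1) of the 9 are across; that first reaches 9 at t = 4, so at least 7 crossings are needed.
The plan below uses exactly 7 crossings, so it is optimal:
1. 3 zombies → the island.  (the mainland: 5S 1Z; the island: 0S 3Z)
2. 1 zombie ← the mainland.  (the mainland: 5S 2Z; the island: 0S 2Z)
3. 3 scientists → the island.  (the mainland: 2S 2Z; the island: 3S 2Z)
4. 1 scientist ← the mainland.  (the mainland: 3S 2Z; the island: 2S 2Z)
5. 2 scientists and 1 zombie → the island.  (the mainland: 1S 1Z; the island: 4S 3Z)
6. 1 scientist ← the mainland.  (the mainland: 2S 1Z; the island: 3S 3Z)
7. 2 scientists and 1 zombie → the island.  (the mainland: 0S 0Z; the island: 5S 4Z)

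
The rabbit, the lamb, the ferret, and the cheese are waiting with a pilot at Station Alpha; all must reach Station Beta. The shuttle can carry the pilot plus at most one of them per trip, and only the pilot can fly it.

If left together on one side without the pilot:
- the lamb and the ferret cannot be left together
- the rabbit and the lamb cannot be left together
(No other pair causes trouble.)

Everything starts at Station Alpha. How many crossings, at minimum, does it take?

9

Counting alone: the pilot can take at most 1 across per trip to Station Beta, so moving all 4 needs at least 4 loaded trips out, with a return between consecutive ones — at least 7 crossings.
The safety rule pushes this higher. Following every safe sequence of crossings, the most of the 4 that can be at Station Beta as the shuttle arrives there on crossing 7 is 3 — never all 4.
So no plan with fewer than 9 crossings exists, and this one achieves 9:
1. Pilot goes to Station Beta with the lamb.
2. Pilot goes back to Station Alpha alone.
3. Pilot goes to Station Beta with the rabbit.
4. Pilot goes back to Station Alpha with the lamb.
5. Pilot goes to Station Beta with the ferret.
6. Pilot goes back to Station Alpha alone.
7. Pilot goes to Station Beta with the cheese.
8. Pilot goes back to Station Alpha alone.
9. Pilot goes to Station Beta with the lamb.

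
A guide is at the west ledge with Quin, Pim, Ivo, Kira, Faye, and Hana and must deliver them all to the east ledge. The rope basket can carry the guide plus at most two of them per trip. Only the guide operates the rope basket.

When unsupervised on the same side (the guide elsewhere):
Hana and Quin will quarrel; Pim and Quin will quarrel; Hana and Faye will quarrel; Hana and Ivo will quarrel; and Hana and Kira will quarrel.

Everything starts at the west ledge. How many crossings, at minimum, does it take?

7

Counting alone: the guide can take at most 2 across per trip to the east ledge, so moving all 6 needs at least 3 loaded trips out, with a return between consecutive ones — at least 5 crossings.
The safety rule pushes this higher. Following every safe sequence of crossings, the most of the 6 that can be at the east ledge as the rope basket arrives there on crossing 5 is 5 — never all 6.
So no plan with fewer than 7 crossings exists, and this one achieves 7:
1. Guide goes to the east ledge with Hana and Quin.  [the west ledge: Faye, Ivo, Kira, Pim | the east ledge: Hana, Quin]
2. Guide goes back to the west ledge with Quin.  [the west ledge: Faye, Ivo, Kira, Pim, Quin | the east ledge: Hana]
3. Guide goes to the east ledge with Ivo and Quin.  [the west ledge: Faye, Kira, Pim | the east ledge: Hana, Ivo, Quin]
4. Guide goes back to the west ledge with Hana.  [the west ledge: Faye, Hana, Kira, Pim | the east ledge: Ivo, Quin]
5. Guide goes to the east ledge with Faye and Kira.  [the west ledge: Hana, Pim | the east ledge: Faye, Ivo, Kira, Quin]
6. Guide goes back to the west ledge alone.  [the west ledge: Hana, Pim | the east ledge: Faye, Ivo, Kira, Quin]
7. Guide goes to the east ledge with Hana and Pim.  [the west ledge: — | the east ledge: Faye, Hana, Ivo, Kira, Pim, Quin]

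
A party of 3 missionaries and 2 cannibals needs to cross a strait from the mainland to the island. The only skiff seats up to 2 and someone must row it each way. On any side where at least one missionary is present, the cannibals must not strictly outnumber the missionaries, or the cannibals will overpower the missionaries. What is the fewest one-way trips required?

Counting alone: each trip to the island takes at most 2 across and each return brings at least 1 back, so after t trips out (and t−1 returns) at most 2t − (t−1) of the 5 are across; that first reaches 5 at t = 4, so at least 7 crossings are needed.
The plan below uses exactly 7 crossings, so it is optimal:
1. 2 cannibals → the island.  (the mainland: 3M 0C; the island: 0M 2C)
2. 1 cannibal ← the mainland.  (the mainland: 3M 1C; the island: 0M 1C)
3. 2 missionaries → the island.  (the mainland: 1M 1C; the island: 2M 1C)
4. 1 missionary ← the mainland.  (the mainland: 2M 1C; the island: 1M 1C)
5. 1 missionary and 1 cannibal → the island.  (the mainland: 1M 0C; the island: 2M 2C)
6. 1 cannibal ← the mainland.  (the mainland: 1M 1C; the island: 2M 1C)
7. 1 missionary and 1 cannibal → the island.  (the mainland: 0M 0C; the island: 3M 2C)

7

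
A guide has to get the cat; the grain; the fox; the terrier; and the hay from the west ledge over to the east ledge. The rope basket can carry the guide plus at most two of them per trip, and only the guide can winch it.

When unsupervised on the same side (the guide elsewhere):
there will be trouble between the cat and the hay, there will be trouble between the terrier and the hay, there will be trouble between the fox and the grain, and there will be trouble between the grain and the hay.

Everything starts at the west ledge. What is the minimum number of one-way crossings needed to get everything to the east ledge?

Counting alone: the guide can take at most 2 across per trip to the east ledge, so moving all 5 needs at least 3 loaded trips out, with a return between consecutive ones — at least 5 crossings.
The plan below uses exactly 5 crossings, so it is optimal:
1. Guide goes to the east ledge with the grain and the hay.
2. Guide goes back to the west ledge with the hay.
3. Guide goes to the east ledge with the cat and the terrier.
4. Guide goes back to the west ledge alone.
5. Guide goes to the east ledge with the fox and the hay.

5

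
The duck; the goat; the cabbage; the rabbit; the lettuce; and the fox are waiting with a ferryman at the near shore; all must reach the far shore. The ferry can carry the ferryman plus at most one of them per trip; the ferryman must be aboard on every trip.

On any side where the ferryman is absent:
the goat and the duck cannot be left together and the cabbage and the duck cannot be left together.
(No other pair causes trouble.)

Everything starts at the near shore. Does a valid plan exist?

Yes

1. Ferryman goes to the far shore with the duck.  [the near shore: the cabbage, the fox, the goat, the lettuce, the rabbit | the far shore: the duck]
2. Ferryman goes back to the near shore alone.  [the near shore: the cabbage, the fox, the goat, the lettuce, the rabbit | the far shore: the duck]
3. Ferryman goes to the far shore with the goat.  [the near shore: the cabbage, the fox, the lettuce, the rabbit | the far shore: the duck, the goat]
4. Ferryman goes back to the near shore with the duck.  [the near shore: the cabbage, the duck, the fox, the lettuce, the rabbit | the far shore: the goat]
5. Ferryman goes to the far shore with the cabbage.  [the near shore: the duck, the fox, the lettuce, the rabbit | the far shore: the cabbage, the goat]
6. Ferryman goes back to the near shore alone.  [the near shore: the duck, the fox, the lettuce, the rabbit | the far shore: the cabbage, the goat]
7. Ferryman goes to the far shore with the rabbit.  [the near shore: the duck, the fox, the lettuce | the far shore: the cabbage, the goat, the rabbit]
8. Ferryman goes back to the near shore alone.  [the near shore: the duck, the fox, the lettuce | the far shore: the cabbage, the goat, the rabbit]
9. Ferryman goes to the far shore with the lettuce.  [the near shore: the duck, the fox | the far shore: the cabbage, the goat, the lettuce, the rabbit]
10. Ferryman goes back to the near shore alone.  [the near shore: the duck, the fox | the far shore: the cabbage, the goat, the lettuce, the rabbit]
11. Ferryman goes to the far shore with the fox.  [the near shore: the duck | the far shore: the cabbage, the fox, the goat, the lettuce, the rabbit]
12. Ferryman goes back to the near shore alone.  [the near shore: the duck | the far shore: the cabbage, the fox, the goat, the lettuce, the rabbit]
13. Ferryman goes to the far shore with the duck.  [the near shore: — | the far shore: the cabbage, the duck, the fox, the goat, the lettuce, the rabbit]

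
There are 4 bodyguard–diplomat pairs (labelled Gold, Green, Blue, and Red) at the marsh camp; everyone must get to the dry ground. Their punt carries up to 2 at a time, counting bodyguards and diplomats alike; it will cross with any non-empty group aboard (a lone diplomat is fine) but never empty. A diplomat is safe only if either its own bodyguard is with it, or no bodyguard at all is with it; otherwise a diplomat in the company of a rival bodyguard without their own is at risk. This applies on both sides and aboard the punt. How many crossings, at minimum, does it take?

Following every safe sequence of crossings from the start, the most of the 8 that can be at the dry ground as the punt arrives there on crossings 1, 3, 5 is 2, 3, 4 respectively; the best ever achieved is 4 of 8.
From crossing 7 on, no configuration arises that was not already reachable earlier: only 44 distinct safe configurations (who is on which side, and where the punt is) can ever be reached, none of them has everyone across, and every continuation just revisits them. So no valid plan exists.

impossible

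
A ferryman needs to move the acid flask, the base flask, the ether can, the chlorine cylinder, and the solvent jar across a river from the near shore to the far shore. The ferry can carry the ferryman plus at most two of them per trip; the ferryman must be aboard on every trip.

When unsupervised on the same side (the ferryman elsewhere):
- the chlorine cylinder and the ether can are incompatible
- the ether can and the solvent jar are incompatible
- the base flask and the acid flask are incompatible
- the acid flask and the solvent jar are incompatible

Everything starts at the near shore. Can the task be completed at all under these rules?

Yes

1. Ferryman goes to the far shore with the acid flask and the ether can.  [the near shore: the base flask, the chlorine cylinder, the solvent jar | the far shore: the acid flask, the ether can]
2. Ferryman goes back to the near shore alone.  [the near shore: the base flask, the chlorine cylinder, the solvent jar | the far shore: the acid flask, the ether can]
3. Ferryman goes to the far shore with the base flask.  [the near shore: the chlorine cylinder, the solvent jar | the far shore: the acid flask, the base flask, the ether can]
4. Ferryman goes back to the near shore with the acid flask.  [the near shore: the acid flask, the chlorine cylinder, the solvent jar | the far shore: the base flask, the ether can]
5. Ferryman goes to the far shore with the chlorine cylinder and the solvent jar.  [the near shore: the acid flask | the far shore: the base flask, the chlorine cylinder, the ether can, the solvent jar]
6. Ferryman goes back to the near shore with the ether can.  [the near shore: the acid flask, the ether can | the far shore: the base flask, the chlorine cylinder, the solvent jar]
7. Ferryman goes to the far shore with the acid flask and the ether can.  [the near shore: — | the far shore: the acid flask, the base flask, the chlorine cylinder, the ether can, the solvent jar]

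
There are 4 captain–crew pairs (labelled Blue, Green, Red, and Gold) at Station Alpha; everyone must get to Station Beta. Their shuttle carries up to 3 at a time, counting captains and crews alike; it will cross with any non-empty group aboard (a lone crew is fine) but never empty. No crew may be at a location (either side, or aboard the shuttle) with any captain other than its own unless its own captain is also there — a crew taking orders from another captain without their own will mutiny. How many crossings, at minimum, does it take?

Counting alone: each trip to Station Beta takes at most 3 across and each return brings at least 1 back, so after t trips out (and t−1 returns) at most 3t − (t−1) of the 8 are across; that first reaches 8 at t = 4, so at least 7 crossings are needed.
The safety rule pushes this higher. Following every safe sequence of crossings, the most of the 8 that can be at Station Beta as the shuttle arrives there on crossing 7 is 7 — never all 8.
So no plan with fewer than 9 crossings exists, and this one achieves 9:
1. captain Blue and crew Blue cross → Station Beta.
2. captain Blue crosses ← Station Alpha.
3. captain Blue, captain Green, and crew Green cross → Station Beta.
4. captain Blue and crew Blue cross ← Station Alpha.
5. captain Blue, captain Gold, and captain Red cross → Station Beta.
6. crew Green crosses ← Station Alpha.
7. crew Blue and crew Green cross → Station Beta.
8. crew Blue crosses ← Station Alpha.
9. crew Blue, crew Gold, and crew Red cross → Station Beta.

9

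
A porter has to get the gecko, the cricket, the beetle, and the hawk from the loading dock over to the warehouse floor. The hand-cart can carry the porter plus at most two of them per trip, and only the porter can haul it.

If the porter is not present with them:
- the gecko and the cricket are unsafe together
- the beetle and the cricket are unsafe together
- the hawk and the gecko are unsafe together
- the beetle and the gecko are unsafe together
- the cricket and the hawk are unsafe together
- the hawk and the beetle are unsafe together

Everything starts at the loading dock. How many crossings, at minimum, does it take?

Whatever the first load, the items left behind include a forbidden pair without the porter. No opening move is safe, so no plan exists.

impossible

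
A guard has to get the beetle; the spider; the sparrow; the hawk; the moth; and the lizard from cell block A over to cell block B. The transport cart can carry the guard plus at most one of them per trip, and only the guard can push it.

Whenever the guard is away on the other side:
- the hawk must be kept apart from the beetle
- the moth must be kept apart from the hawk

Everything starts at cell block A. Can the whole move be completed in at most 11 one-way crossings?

Counting alone: the guard can take at most 1 across per trip to cell block B, so moving all 6 needs at least 6 loaded trips out, with a return between consecutive ones — at least 11 crossings.
The safety rule pushes this higher. Following every safe sequence of crossings, the most of the 6 that can be at cell block B as the transport cart arrives there on crossing 11 is 5 — never all 6.
So the move cannot be finished within 11 crossings. (The shortest complete plan takes 13:)
1. Guard goes to cell block B with the hawk.
2. Guard goes back to cell block A alone.
3. Guard goes to cell block B with the beetle.
4. Guard goes back to cell block A with the hawk.
5. Guard goes to cell block B with the moth.
6. Guard goes back to cell block A alone.
7. Guard goes to cell block B with the spider.
8. Guard goes back to cell block A alone.
9. Guard goes to cell block B with the sparrow.
10. Guard goes back to cell block A alone.
11. Guard goes to cell block B with the lizard.
12. Guard goes back to cell block A alone.
13. Guard goes to cell block B with the hawk.

No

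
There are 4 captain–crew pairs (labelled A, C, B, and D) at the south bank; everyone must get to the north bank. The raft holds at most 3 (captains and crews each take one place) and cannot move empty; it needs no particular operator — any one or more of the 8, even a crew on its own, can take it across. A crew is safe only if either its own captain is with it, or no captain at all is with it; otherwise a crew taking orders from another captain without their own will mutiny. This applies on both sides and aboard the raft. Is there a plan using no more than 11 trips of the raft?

Yes — this plan uses 9 crossings (≤ 11):
1. captain A and crew A cross → the north bank.
2. captain A crosses ← the south bank.
3. captain A, captain C, and crew C cross → the north bank.
4. captain A and crew A cross ← the south bank.
5. captain A, captain B, and captain D cross → the north bank.
6. crew C crosses ← the south bank.
7. crew A and crew C cross → the north bank.
8. crew A crosses ← the south bank.
9. crew A, crew B, and crew D cross → the north bank.

Yes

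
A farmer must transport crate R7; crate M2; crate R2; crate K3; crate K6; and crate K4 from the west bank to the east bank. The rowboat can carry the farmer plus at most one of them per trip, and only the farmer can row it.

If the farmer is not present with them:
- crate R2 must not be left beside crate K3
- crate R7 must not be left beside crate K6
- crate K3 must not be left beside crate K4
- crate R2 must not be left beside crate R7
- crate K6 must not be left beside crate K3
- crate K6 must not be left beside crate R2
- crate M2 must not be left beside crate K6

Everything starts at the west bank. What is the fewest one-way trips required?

Whatever the first load, the items left behind include a forbidden pair without the farmer. No opening move is safe, so no plan exists.

impossible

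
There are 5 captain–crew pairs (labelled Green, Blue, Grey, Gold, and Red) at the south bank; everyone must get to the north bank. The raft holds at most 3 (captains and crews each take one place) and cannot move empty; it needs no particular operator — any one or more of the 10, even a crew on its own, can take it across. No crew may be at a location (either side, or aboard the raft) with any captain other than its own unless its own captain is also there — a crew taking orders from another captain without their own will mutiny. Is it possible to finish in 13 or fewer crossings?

Yes — this plan uses 11 crossings (≤ 13):
1. captain Green and crew Green cross → the north bank.
2. captain Green crosses ← the south bank.
3. crew Blue, crew Gold, and crew Grey cross → the north bank.
4. crew Green crosses ← the south bank.
5. captain Blue, captain Gold, and captain Grey cross → the north bank.
6. captain Blue and crew Blue cross ← the south bank.
7. captain Blue, captain Green, and captain Red cross → the north bank.
8. crew Grey crosses ← the south bank.
9. crew Blue and crew Green cross → the north bank.
10. crew Green crosses ← the south bank.
11. crew Green, crew Grey, and crew Red cross → the north bank.

Yes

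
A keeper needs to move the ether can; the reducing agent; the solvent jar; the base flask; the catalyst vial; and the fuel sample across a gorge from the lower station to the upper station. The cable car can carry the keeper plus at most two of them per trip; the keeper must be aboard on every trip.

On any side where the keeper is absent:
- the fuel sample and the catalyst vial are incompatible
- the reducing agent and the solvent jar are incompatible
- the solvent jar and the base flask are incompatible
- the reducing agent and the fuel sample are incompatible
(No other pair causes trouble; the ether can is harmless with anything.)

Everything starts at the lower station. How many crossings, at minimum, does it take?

7

Counting alone: the keeper can take at most 2 across per trip to the upper station, so moving all 6 needs at least 3 loaded trips out, with a return between consecutive ones — at least 5 crossings.
The safety rule pushes this higher. Following every safe sequence of crossings, the most of the 6 that can be at the upper station as the cable car arrives there on crossing 5 is 5 — never all 6.
So no plan with fewer than 7 crossings exists, and this one achieves 7:
1. Keeper goes to the upper station with the fuel sample and the solvent jar.
2. Keeper goes back to the lower station alone.
3. Keeper goes to the upper station with the ether can and the reducing agent.
4. Keeper goes back to the lower station with the fuel sample and the solvent jar.
5. Keeper goes to the upper station with the base flask and the catalyst vial.
6. Keeper goes back to the lower station alone.
7. Keeper goes to the upper station with the fuel sample and the solvent jar.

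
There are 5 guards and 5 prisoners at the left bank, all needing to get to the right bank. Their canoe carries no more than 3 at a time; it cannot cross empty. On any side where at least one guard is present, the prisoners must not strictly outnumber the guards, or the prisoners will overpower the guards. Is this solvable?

Yes

1. 2 prisoners → the right bank.  (the left bank: 5G 3P; the right bank: 0G 2P)
2. 1 prisoner ← the left bank.  (the left bank: 5G 4P; the right bank: 0G 1P)
3. 3 prisoners → the right bank.  (the left bank: 5G 1P; the right bank: 0G 4P)
4. 1 prisoner ← the left bank.  (the left bank: 5G 2P; the right bank: 0G 3P)
5. 3 guards → the right bank.  (the left bank: 2G 2P; the right bank: 3G 3P)
6. 1 guard and 1 prisoner ← the left bank.  (the left bank: 3G 3P; the right bank: 2G 2P)
7. 3 guards → the right bank.  (the left bank: 0G 3P; the right bank: 5G 2P)
8. 1 prisoner ← the left bank.  (the left bank: 0G 4P; the right bank: 5G 1P)
9. 2 prisoners → the right bank.  (the left bank: 0G 2P; the right bank: 5G 3P)
10. 1 prisoner ← the left bank.  (the left bank: 0G 3P; the right bank: 5G 2P)
11. 3 prisoners → the right bank.  (the left bank: 0G 0P; the right bank: 5G 5P)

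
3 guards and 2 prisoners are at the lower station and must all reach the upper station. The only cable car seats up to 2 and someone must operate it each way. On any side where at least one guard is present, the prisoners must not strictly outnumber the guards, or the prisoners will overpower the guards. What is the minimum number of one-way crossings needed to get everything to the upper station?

7

Counting alone: each trip to the upper station takes at most 2 across and each return brings at least 1 back, so after t trips out (and t−1 returns) at most 2t − (t−1) of the 5 are across; that first reaches 5 at t = 4, so at least 7 crossings are needed.
The plan below uses exactly 7 crossings, so it is optimal:
1. 2 prisoners → the upper station.  (the lower station: 3G 0P; the upper station: 0G 2P)
2. 1 prisoner ← the lower station.  (the lower station: 3G 1P; the upper station: 0G 1P)
3. 2 guards → the upper station.  (the lower station: 1G 1P; the upper station: 2G 1P)
4. 1 guard ← the lower station.  (the lower station: 2G 1P; the upper station: 1G 1P)
5. 1 guard and 1 prisoner → the upper station.  (the lower station: 1G 0P; the upper station: 2G 2P)
6. 1 prisoner ← the lower station.  (the lower station: 1G 1P; the upper station: 2G 1P)
7. 1 guard and 1 prisoner → the upper station.  (the lower station: 0G 0P; the upper station: 3G 2P)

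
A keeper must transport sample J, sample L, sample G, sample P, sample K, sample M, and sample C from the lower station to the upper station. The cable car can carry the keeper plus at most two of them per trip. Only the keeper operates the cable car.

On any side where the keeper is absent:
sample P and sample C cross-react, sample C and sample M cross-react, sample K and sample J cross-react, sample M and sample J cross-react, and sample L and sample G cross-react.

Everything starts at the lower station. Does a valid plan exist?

No

Whatever the first load, the items left behind include a forbidden pair without the keeper. No opening move is safe, so no plan exists.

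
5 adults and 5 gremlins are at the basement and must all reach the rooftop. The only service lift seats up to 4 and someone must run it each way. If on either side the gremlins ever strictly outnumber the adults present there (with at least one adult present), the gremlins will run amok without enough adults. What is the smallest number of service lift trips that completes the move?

7

Counting alone: each trip to the rooftop takes at most 4 across and each return brings at least 1 back, so after t trips out (and t−1 returns) at most 4t − (t−1) of the 10 are across; that first reaches 10 at t = 3, so at least 5 crossings are needed.
The safety rule pushes this higher. Following every safe sequence of crossings, the most of the 10 that can be at the rooftop as the service lift arrives there on crossing 5 is 9 — never all 10.
So no plan with fewer than 7 crossings exists, and this one achieves 7:
1. 2 gremlins → the rooftop.  (the basement: 5A 3G; the rooftop: 0A 2G)
2. 1 gremlin ← the basement.  (the basement: 5A 4G; the rooftop: 0A 1G)
3. 4 gremlins → the rooftop.  (the basement: 5A 0G; the rooftop: 0A 5G)
4. 1 gremlin ← the basement.  (the basement: 5A 1G; the rooftop: 0A 4G)
5. 4 adults → the rooftop.  (the basement: 1A 1G; the rooftop: 4A 4G)
6. 1 adult and 1 gremlin ← the basement.  (the basement: 2A 2G; the rooftop: 3A 3G)
7. 2 adults and 2 gremlins → the rooftop.  (the basement: 0A 0G; the rooftop: 5A 5G)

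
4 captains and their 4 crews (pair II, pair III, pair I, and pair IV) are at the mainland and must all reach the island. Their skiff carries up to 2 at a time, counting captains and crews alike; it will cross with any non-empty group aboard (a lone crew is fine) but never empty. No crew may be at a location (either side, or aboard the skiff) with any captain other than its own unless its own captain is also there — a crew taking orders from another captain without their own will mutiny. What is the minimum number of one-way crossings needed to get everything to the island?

Following every safe sequence of crossings from the start, the most of the 8 that can be at the island as the skiff arrives there on crossings 1, 3, 5 is 2, 3, 4 respectively; the best ever achieved is 4 of 8.
From crossing 7 on, no configuration arises that was not already reachable earlier: only 44 distinct safe configurations (who is on which side, and where the skiff is) can ever be reached, none of them has everyone across, and every continuation just revisits them. So no valid plan exists.

impossible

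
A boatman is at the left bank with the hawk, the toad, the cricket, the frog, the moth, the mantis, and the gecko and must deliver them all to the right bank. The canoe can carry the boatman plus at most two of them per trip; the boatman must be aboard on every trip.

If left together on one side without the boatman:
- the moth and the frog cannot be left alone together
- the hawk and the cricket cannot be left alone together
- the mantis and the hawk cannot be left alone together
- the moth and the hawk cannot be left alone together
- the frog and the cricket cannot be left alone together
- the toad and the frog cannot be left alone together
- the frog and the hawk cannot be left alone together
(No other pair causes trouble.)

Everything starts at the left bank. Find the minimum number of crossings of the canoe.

Counting alone: the boatman can take at most 2 across per trip to the right bank, so moving all 7 needs at least 4 loaded trips out, with a return between consecutive ones — at least 7 crossings.
The safety rule pushes this higher. Following every safe sequence of crossings, the most of the 7 that can be at the right bank as the canoe arrives there on crossings 7, 9 is 5, 6 respectively — never all 7.
So no plan with fewer than 11 crossings exists, and this one achieves 11:
1. Boatman goes to the right bank with the frog and the hawk.
2. Boatman goes back to the left bank with the hawk.
3. Boatman goes to the right bank with the hawk and the toad.
4. Boatman goes back to the left bank with the frog.
5. Boatman goes to the right bank with the cricket and the moth.
6. Boatman goes back to the left bank with the hawk.
7. Boatman goes to the right bank with the hawk and the mantis.
8. Boatman goes back to the left bank with the hawk.
9. Boatman goes to the right bank with the gecko and the hawk.
10. Boatman goes back to the left bank with the hawk.
11. Boatman goes to the right bank with the frog and the hawk.

11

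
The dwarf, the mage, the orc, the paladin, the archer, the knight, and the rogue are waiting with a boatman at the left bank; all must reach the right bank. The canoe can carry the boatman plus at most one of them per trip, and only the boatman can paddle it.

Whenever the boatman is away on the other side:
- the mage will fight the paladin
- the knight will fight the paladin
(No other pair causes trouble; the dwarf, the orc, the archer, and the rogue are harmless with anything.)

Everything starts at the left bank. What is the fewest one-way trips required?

15

Counting alone: the boatman can take at most 1 across per trip to the right bank, so moving all 7 needs at least 7 loaded trips out, with a return between consecutive ones — at least 13 crossings.
The safety rule pushes this higher. Following every safe sequence of crossings, the most of the 7 that can be at the right bank as the canoe arrives there on crossing 13 is 6 — never all 7.
So no plan with fewer than 15 crossings exists, and this one achieves 15:
1. Boatman goes to the right bank with the paladin.  [the left bank: the archer, the dwarf, the knight, the mage, the orc, the rogue | the right bank: the paladin]
2. Boatman goes back to the left bank alone.  [the left bank: the archer, the dwarf, the knight, the mage, the orc, the rogue | the right bank: the paladin]
3. Boatman goes to the right bank with the dwarf.  [the left bank: the archer, the knight, the mage, the orc, the rogue | the right bank: the dwarf, the paladin]
4. Boatman goes back to the left bank alone.  [the left bank: the archer, the knight, the mage, the orc, the rogue | the right bank: the dwarf, the paladin]
5. Boatman goes to the right bank with the mage.  [the left bank: the archer, the knight, the orc, the rogue | the right bank: the dwarf, the mage, the paladin]
6. Boatman goes back to the left bank with the paladin.  [the left bank: the archer, the knight, the orc, the paladin, the rogue | the right bank: the dwarf, the mage]
7. Boatman goes to the right bank with the knight.  [the left bank: the archer, the orc, the paladin, the rogue | the right bank: the dwarf, the knight, the mage]
8. Boatman goes back to the left bank alone.  [the left bank: the archer, the orc, the paladin, the rogue | the right bank: the dwarf, the knight, the mage]
9. Boatman goes to the right bank with the orc.  [the left bank: the archer, the paladin, the rogue | the right bank: the dwarf, the knight, the mage, the orc]
10. Boatman goes back to the left bank alone.  [the left bank: the archer, the paladin, the rogue | the right bank: the dwarf, the knight, the mage, the orc]
11. Boatman goes to the right bank with the archer.  [the left bank: the paladin, the rogue | the right bank: the archer, the dwarf, the knight, the mage, the orc]
12. Boatman goes back to the left bank alone.  [the left bank: the paladin, the rogue | the right bank: the archer, the dwarf, the knight, the mage, the orc]
13. Boatman goes to the right bank with the rogue.  [the left bank: the paladin | the right bank: the archer, the dwarf, the knight, the mage, the orc, the rogue]
14. Boatman goes back to the left bank alone.  [the left bank: the paladin | the right bank: the archer, the dwarf, the knight, the mage, the orc, the rogue]
15. Boatman goes to the right bank with the paladin.  [the left bank: — | the right bank: the archer, the dwarf, the knight, the mage, the orc, the paladin, the rogue]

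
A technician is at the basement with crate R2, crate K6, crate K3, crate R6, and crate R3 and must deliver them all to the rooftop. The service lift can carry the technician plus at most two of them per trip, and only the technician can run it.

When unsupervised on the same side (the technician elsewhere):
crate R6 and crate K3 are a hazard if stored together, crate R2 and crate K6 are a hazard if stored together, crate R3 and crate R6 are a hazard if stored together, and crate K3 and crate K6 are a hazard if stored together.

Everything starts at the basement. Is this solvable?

Yes

1. Technician goes to the rooftop with crate K6 and crate R6.  [the basement: crate K3, crate R2, crate R3 | the rooftop: crate K6, crate R6]
2. Technician goes back to the basement alone.  [the basement: crate K3, crate R2, crate R3 | the rooftop: crate K6, crate R6]
3. Technician goes to the rooftop with crate R2.  [the basement: crate K3, crate R3 | the rooftop: crate K6, crate R2, crate R6]
4. Technician goes back to the basement with crate K6.  [the basement: crate K3, crate K6, crate R3 | the rooftop: crate R2, crate R6]
5. Technician goes to the rooftop with crate K3 and crate R3.  [the basement: crate K6 | the rooftop: crate K3, crate R2, crate R3, crate R6]
6. Technician goes back to the basement with crate R6.  [the basement: crate K6, crate R6 | the rooftop: crate K3, crate R2, crate R3]
7. Technician goes to the rooftop with crate K6 and crate R6.  [the basement: — | the rooftop: crate K3, crate K6, crate R2, crate R3, crate R6]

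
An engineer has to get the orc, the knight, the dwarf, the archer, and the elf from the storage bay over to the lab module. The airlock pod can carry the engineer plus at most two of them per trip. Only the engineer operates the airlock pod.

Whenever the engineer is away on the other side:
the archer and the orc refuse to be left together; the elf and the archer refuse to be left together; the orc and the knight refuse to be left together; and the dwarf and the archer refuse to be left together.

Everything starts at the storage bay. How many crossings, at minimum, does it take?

Counting alone: the engineer can take at most 2 across per trip to the lab module, so moving all 5 needs at least 3 loaded trips out, with a return between consecutive ones — at least 5 crossings.
The plan below uses exactly 5 crossings, so it is optimal:
1. Engineer goes to the lab module with the archer and the orc.
2. Engineer goes back to the storage bay with the archer.
3. Engineer goes to the lab module with the dwarf and the elf.
4. Engineer goes back to the storage bay alone.
5. Engineer goes to the lab module with the archer and the knight.

5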